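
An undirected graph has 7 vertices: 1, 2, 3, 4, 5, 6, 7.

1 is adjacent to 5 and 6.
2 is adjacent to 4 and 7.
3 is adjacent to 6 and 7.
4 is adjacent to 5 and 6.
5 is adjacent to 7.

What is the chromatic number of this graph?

3

The cycle 4-2-7-3-6-4 has odd length 5, so it cannot be 2-colored; at least 3 colors are needed.
One proper 3-coloring: 1=c, 2=b, 3=b, 4=c, 5=b, 6=a, 7=a. Every edge joins two different colors.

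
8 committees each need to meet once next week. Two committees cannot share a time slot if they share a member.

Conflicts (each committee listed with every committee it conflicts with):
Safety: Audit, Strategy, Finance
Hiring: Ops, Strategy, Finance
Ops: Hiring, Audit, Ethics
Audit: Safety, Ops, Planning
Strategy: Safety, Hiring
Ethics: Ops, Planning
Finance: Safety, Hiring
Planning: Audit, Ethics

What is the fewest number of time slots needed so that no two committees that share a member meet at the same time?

The cycle Strategy-Safety-Audit-Ops-Hiring-Strategy has odd length 5, so it cannot be 2-colored; at least 3 time slots are needed.
A valid assignment using 3 time slots: Safety=2, Hiring=1, Ops=2, Audit=1, Strategy=3, Ethics=1, Finance=3, Planning=2. No two conflicting committees share a time slot.

3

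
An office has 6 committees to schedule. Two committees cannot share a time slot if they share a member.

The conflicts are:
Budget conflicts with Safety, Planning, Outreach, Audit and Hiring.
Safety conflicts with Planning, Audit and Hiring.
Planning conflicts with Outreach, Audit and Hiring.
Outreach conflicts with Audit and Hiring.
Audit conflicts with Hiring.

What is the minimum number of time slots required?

Budget, Safety, Planning, Audit, Hiring pairwise conflict, so at least 5 time slots are needed.
5 time slots suffice: time slot 1 → {Hiring}; time slot 2 → {Planning}; time slot 3 → {Budget}; time slot 4 → {Audit}; time slot 5 → {Safety, Outreach}. Every pair that conflicts lands in different time slots.

5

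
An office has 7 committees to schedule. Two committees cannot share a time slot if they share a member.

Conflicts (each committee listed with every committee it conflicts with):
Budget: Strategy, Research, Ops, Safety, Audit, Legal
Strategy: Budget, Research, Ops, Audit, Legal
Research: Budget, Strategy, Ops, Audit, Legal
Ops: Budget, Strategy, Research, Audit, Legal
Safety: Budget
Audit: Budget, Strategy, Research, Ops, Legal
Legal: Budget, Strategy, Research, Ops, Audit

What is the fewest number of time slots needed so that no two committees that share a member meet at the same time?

Budget, Strategy, Research, Ops, Audit, Legal pairwise conflict, so at least 6 time slots are needed.
A valid assignment using 6 time slots: Budget=1, Strategy=4, Research=5, Ops=2, Safety=2, Audit=6, Legal=3. Each listed conflict is separated.

6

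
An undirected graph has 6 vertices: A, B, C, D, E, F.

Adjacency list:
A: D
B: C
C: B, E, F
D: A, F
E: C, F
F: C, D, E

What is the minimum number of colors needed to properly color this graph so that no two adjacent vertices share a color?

C, E, F are mutually adjacent, so at least 3 colors are needed.
3 colors suffice: A=2, B=2, C=1, D=1, E=3, F=2. No two adjacent vertices share a color.

3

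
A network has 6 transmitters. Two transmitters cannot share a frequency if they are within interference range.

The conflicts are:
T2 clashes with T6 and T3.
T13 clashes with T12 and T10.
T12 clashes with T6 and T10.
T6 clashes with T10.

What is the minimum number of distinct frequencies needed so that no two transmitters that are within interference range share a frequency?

T13, T12, T10 pairwise conflict, so at least 3 frequencies are needed.
3 frequencies suffice: frequency 1 → {T2, T12}; frequency 2 → {T10, T3}; frequency 3 → {T13, T6}. Each listed conflict is separated.

3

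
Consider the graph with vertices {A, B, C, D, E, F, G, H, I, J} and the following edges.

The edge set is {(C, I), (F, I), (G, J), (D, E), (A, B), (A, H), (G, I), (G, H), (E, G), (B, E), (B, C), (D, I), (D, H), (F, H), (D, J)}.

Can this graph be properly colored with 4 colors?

The chromatic number is 3. The cycle E-D-I-C-B-E has odd length 5, so it cannot be 2-colored; at least 3 colors are needed.
3 colors suffice: A=blue, B=red, C=blue, D=blue, E=green, F=blue, G=blue, H=red, I=red, J=red.
Since 4 ≥ 3, a proper 4-coloring certainly exists.

Yes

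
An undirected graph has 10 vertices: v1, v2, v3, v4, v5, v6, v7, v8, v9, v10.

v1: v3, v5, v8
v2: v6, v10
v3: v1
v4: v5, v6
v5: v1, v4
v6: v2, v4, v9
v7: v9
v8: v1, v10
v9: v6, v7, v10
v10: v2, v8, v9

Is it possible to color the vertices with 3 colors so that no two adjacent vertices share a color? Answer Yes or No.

The chromatic number is 3. The cycle v6-v4-v5-v1-v8-v10-v2-v6 has odd length 7, so it cannot be 2-colored; at least 3 colors are needed.
3 colors suffice: v1=R, v2=B, v3=B, v4=B, v5=G, v6=R, v7=R, v8=B, v9=B, v10=R.
That is already a proper 3-coloring.

Yes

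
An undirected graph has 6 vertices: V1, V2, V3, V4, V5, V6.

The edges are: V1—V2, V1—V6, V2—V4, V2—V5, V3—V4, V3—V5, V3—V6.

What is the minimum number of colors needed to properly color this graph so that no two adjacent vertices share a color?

3

The cycle V1-V2-V5-V3-V6-V1 has odd length 5, so it cannot be 2-colored; at least 3 colors are needed.
3 colors suffice: color 1 → {V2, V3}; color 2 → {V1, V4, V5}; color 3 → {V6}. Every edge joins two different colors.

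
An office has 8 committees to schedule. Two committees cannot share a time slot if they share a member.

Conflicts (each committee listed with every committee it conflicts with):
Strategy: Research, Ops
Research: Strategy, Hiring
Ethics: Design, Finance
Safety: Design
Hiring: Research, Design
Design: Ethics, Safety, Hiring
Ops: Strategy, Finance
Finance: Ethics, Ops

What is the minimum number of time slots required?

The cycle Design-Ethics-Finance-Ops-Strategy-Research-Hiring-Design has odd length 7, so it cannot be 2-colored; at least 3 time slots are needed.
3 time slots suffice: time slot 1 → {Research, Design, Ops}; time slot 2 → {Strategy, Ethics, Safety, Hiring}; time slot 3 → {Finance}. Every pair that conflicts lands in different time slots.

3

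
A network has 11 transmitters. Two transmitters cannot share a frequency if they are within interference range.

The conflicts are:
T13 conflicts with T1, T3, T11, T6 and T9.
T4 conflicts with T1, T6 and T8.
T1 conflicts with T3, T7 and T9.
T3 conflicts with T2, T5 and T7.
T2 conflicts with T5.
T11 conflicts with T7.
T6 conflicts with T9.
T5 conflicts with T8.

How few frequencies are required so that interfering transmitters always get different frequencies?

T1, T3, T7 are mutually in conflict, so at least 3 frequencies are needed.
A valid assignment using 3 frequencies: T13=3, T4=2, T1=1, T3=2, T2=3, T11=1, T6=1, T5=1, T7=3, T9=2, T8=3. Each listed conflict is separated.

3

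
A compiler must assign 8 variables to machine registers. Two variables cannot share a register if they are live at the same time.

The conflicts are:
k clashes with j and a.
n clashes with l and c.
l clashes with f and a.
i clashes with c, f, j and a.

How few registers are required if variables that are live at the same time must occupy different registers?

3

The cycle c-i-f-l-n-c has odd length 5, so it cannot be 2-colored; at least 3 registers are needed.
Using 3 registers: k=1, n=3, l=1, i=1, c=2, f=2, j=2, a=2. No two conflicting variables share a register.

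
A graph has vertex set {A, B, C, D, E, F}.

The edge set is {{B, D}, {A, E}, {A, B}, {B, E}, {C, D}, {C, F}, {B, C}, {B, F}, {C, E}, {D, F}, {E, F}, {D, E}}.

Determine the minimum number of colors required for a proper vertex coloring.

5

B, C, D, E, F are mutually adjacent (a clique of size 5), so at least 5 colors are needed.
A valid assignment using 5 colors: A=3, B=1, C=5, D=3, E=2, F=4. No two adjacent vertices share a color.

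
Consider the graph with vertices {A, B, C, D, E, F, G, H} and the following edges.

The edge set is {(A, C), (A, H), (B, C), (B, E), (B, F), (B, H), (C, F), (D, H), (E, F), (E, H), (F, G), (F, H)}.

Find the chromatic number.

B, E, F, H form a clique, so at least 4 colors are needed.
4 colors suffice: A=2, B=3, C=1, D=2, E=4, F=2, G=1, H=1. Every edge joins two different colors.

4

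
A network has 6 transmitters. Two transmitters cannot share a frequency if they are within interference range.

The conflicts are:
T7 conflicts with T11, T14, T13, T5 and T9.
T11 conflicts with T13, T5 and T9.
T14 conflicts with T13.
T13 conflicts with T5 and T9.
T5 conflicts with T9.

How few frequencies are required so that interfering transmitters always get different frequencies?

T7, T11, T13, T5, T9 pairwise conflict, so at least 5 frequencies are needed.
5 frequencies suffice: frequency 1 → {T13}; frequency 2 → {T7}; frequency 3 → {T14, T9}; frequency 4 → {T11}; frequency 5 → {T5}. Every pair that conflicts lands in different frequencies.

5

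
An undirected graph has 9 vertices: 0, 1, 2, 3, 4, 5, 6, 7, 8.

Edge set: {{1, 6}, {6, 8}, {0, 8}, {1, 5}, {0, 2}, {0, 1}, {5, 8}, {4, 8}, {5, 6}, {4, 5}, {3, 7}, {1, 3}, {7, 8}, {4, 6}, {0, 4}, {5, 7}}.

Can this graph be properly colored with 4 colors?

Yes

The chromatic number is 4. 4, 5, 6, 8 form a clique, so at least 4 colors are needed.
A valid assignment using 4 colors: 0=b, 1=a, 2=a, 3=b, 4=c, 5=b, 6=d, 7=c, 8=a.
That is already a proper 4-coloring.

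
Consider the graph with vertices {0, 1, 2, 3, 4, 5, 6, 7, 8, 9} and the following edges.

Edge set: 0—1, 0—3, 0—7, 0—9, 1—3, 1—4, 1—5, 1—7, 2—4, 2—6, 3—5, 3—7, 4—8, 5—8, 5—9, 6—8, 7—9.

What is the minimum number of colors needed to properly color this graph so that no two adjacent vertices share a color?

0, 1, 3, 7 form a clique, so at least 4 colors are needed.
4 colors suffice: 0=c, 1=a, 2=a, 3=d, 4=b, 5=b, 6=b, 7=b, 8=a, 9=a. Every edge joins two different colors.

4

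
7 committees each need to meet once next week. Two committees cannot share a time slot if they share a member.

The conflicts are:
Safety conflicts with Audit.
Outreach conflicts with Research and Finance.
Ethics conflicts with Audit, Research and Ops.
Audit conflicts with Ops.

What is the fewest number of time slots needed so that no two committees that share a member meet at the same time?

3

Ethics, Audit, Ops all conflict with each other, so at least 3 time slots are needed.
3 time slots suffice: time slot 1 → {Audit, Research, Finance}; time slot 2 → {Safety, Outreach, Ethics}; time slot 3 → {Ops}. Each listed conflict is separated.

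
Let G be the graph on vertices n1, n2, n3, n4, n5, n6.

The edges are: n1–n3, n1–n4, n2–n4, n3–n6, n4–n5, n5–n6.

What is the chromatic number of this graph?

The cycle n3-n1-n4-n5-n6-n3 has odd length 5, so it cannot be 2-colored; at least 3 colors are needed.
A valid assignment using 3 colors: n1=2, n2=2, n3=1, n4=1, n5=2, n6=3. Each edge has distinct colors on its endpoints.

3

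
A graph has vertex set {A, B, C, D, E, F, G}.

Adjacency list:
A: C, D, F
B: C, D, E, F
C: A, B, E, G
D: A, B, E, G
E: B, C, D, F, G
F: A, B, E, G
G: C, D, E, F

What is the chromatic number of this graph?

3

D, E, G are pairwise adjacent, so at least 3 colors are needed.
One proper 3-coloring: A=1, B=2, C=3, D=3, E=1, F=3, G=2. Each edge has distinct colors on its endpoints.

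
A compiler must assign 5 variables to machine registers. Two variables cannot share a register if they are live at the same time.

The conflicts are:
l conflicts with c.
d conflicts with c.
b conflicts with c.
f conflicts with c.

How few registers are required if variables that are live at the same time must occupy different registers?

b and c conflict, so at least 2 registers are needed.
2 registers suffice: l=2, d=2, b=2, f=2, c=1. Each listed conflict is separated.

2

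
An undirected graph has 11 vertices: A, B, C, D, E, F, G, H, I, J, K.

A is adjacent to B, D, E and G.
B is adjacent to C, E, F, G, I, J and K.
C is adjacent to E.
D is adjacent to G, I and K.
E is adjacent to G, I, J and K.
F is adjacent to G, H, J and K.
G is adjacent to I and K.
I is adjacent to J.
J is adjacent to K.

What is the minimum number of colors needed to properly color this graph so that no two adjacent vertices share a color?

B, F, G, K form a clique, so at least 4 colors are needed.
4 colors suffice: A=4, B=1, C=3, D=1, E=2, F=2, G=3, H=1, I=4, J=3, K=4. No two adjacent vertices share a color.

4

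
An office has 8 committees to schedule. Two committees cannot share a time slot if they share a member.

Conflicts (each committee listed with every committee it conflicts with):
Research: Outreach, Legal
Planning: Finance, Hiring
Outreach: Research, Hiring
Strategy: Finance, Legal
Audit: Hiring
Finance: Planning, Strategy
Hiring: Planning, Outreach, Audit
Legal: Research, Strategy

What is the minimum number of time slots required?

3

The cycle Outreach-Hiring-Planning-Finance-Strategy-Legal-Research-Outreach has odd length 7, so it cannot be 2-colored; at least 3 time slots are needed.
A valid assignment using 3 time slots: Research=2, Planning=2, Outreach=3, Strategy=2, Audit=2, Finance=1, Hiring=1, Legal=1. Each listed conflict is separated.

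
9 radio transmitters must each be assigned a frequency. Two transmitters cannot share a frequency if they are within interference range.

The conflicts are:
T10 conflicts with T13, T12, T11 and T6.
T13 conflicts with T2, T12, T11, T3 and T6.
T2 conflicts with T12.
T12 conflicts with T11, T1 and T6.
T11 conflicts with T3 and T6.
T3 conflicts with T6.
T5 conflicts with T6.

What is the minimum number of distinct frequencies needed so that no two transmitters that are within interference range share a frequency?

T10, T13, T12, T11, T6 are mutually in conflict, so at least 5 frequencies are needed.
A valid assignment using 5 frequencies: T10=5, T13=3, T2=2, T12=1, T11=4, T3=1, T1=2, T5=1, T6=2. No two conflicting transmitters share a frequency.

5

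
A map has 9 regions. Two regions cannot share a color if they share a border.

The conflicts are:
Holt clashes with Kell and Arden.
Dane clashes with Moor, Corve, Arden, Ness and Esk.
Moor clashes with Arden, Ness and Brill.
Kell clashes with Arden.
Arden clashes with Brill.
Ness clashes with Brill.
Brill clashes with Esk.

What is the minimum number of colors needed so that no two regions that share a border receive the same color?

3

Dane, Moor, Ness are mutually in conflict, so at least 3 colors are needed.
A valid assignment using 3 colors: Holt=3, Dane=1, Moor=3, Corve=2, Kell=1, Arden=2, Ness=2, Brill=1, Esk=2. Each listed conflict is separated.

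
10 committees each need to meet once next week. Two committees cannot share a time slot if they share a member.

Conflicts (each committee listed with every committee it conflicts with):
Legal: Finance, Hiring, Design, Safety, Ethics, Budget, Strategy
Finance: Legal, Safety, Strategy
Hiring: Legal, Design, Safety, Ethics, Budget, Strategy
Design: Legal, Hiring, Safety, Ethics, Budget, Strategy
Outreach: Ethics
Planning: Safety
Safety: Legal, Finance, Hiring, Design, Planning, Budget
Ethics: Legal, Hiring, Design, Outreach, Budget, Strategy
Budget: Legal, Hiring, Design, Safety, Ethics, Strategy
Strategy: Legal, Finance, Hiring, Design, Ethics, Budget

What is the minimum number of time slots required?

6

Legal, Hiring, Design, Ethics, Budget, Strategy are mutually in conflict, so at least 6 time slots are needed.
6 time slots suffice: Legal=1, Finance=2, Hiring=6, Design=2, Outreach=1, Planning=1, Safety=3, Ethics=3, Budget=4, Strategy=5. Each listed conflict is separated.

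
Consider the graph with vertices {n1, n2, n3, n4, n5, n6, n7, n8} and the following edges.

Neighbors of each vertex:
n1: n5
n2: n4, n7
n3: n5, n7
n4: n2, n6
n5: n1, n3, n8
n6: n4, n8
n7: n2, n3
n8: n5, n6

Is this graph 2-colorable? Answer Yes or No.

The cycle n4-n6-n8-n5-n3-n7-n2-n4 has odd length 7, so it cannot be 2-colored; at least 3 colors are needed.
So 2 colors are not enough.

No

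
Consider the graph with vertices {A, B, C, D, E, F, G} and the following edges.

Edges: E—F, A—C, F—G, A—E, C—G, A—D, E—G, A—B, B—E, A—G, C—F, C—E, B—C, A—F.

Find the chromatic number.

A, C, E, F, G are mutually adjacent (a clique of size 5), so at least 5 colors are needed.
5 colors suffice: color red → {A}; color blue → {D, E}; color green → {C}; color yellow → {B, F}; color purple → {G}. Every edge joins two different colors.

5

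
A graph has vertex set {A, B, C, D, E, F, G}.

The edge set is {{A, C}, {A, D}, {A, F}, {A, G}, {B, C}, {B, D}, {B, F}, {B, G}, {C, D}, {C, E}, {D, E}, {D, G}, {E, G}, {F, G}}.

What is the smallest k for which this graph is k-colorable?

A, C, D form a triangle, so at least 3 colors are needed.
A valid assignment using 3 colors: A=green, B=green, C=blue, D=red, E=green, F=red, G=blue. No two adjacent vertices share a color.

3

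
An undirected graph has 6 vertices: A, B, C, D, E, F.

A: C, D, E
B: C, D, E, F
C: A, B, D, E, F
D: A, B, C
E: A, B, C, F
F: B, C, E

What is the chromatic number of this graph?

4

B, C, E, F form a clique, so at least 4 colors are needed.
One proper 4-coloring: A=2, B=2, C=1, D=3, E=3, F=4. Each edge has distinct colors on its endpoints.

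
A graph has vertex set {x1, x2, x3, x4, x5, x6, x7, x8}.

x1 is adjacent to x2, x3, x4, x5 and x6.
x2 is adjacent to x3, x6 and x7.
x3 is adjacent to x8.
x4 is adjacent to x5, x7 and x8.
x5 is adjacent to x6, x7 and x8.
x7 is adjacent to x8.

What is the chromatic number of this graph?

x4, x5, x7, x8 are mutually adjacent (a clique of size 4), so at least 4 colors are needed.
4 colors suffice: x1=1, x2=2, x3=3, x4=4, x5=2, x6=3, x7=3, x8=1. No two adjacent vertices share a color.

4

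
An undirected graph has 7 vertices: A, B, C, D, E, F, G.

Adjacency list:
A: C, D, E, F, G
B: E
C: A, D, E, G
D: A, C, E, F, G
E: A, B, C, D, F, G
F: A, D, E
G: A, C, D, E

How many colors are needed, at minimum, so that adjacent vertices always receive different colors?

A, C, D, E, G are mutually adjacent (a clique of size 5), so at least 5 colors are needed.
5 colors suffice: color red → {E}; color blue → {A, B}; color green → {D}; color yellow → {C, F}; color purple → {G}. Every edge joins two different colors.

5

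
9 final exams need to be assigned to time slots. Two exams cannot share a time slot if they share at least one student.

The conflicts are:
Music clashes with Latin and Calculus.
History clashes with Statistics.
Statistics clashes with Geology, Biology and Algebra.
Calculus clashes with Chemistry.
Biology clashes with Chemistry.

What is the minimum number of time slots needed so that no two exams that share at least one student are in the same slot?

2

Music and Calculus conflict, so at least 2 time slots are needed.
2 time slots suffice: Music=1, Latin=2, History=2, Statistics=1, Geology=2, Calculus=2, Biology=2, Algebra=2, Chemistry=1. No two conflicting exams share a time slot.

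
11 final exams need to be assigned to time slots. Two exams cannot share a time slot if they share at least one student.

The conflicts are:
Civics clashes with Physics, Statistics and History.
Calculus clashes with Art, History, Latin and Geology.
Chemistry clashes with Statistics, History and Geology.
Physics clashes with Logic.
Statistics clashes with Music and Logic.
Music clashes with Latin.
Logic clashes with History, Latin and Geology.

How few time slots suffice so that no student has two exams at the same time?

2

Logic and Latin conflict, so at least 2 time slots are needed.
A valid assignment using 2 time slots: Civics=1, Calculus=1, Chemistry=1, Art=2, Physics=2, Statistics=2, Music=1, Logic=1, History=2, Latin=2, Geology=2. No two conflicting exams share a time slot.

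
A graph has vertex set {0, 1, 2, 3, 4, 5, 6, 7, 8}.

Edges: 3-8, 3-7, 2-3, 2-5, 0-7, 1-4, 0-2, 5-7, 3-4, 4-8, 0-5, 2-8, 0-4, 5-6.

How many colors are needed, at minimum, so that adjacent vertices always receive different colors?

0, 5, 7 form a triangle, so at least 3 colors are needed.
A valid assignment using 3 colors: 0=red, 1=red, 2=blue, 3=red, 4=blue, 5=green, 6=red, 7=blue, 8=green. Each edge has distinct colors on its endpoints.

3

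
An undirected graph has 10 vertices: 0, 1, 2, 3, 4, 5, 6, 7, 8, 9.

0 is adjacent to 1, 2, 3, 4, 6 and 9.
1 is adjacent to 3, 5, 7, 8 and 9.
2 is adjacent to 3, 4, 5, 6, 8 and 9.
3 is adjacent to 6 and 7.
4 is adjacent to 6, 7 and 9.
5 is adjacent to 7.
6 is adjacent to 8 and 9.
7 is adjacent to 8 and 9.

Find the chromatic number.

5

0, 2, 4, 6, 9 are pairwise adjacent (a clique of size 5), so at least 5 colors are needed.
5 colors suffice: color red → {1, 2}; color blue → {0, 7}; color green → {3, 5, 8, 9}; color yellow → {6}; color purple → {4}. No two adjacent vertices share a color.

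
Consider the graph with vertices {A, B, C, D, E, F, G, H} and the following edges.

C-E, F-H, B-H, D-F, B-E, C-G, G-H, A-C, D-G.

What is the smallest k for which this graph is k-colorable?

The cycle B-H-G-C-E-B has odd length 5, so it cannot be 2-colored; at least 3 colors are needed.
3 colors suffice: A=red, B=green, C=blue, D=blue, E=red, F=red, G=red, H=blue. Each edge has distinct colors on its endpoints.

3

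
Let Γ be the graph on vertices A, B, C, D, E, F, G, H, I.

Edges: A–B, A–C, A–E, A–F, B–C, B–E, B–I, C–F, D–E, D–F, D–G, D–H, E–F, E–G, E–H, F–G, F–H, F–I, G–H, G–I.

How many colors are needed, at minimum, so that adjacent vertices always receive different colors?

D, E, F, G, H are mutually adjacent (a clique of size 5), so at least 5 colors are needed.
5 colors suffice: color 1 → {B, F}; color 2 → {C, E, I}; color 3 → {A, G}; color 4 → {H}; color 5 → {D}. Each edge has distinct colors on its endpoints.

5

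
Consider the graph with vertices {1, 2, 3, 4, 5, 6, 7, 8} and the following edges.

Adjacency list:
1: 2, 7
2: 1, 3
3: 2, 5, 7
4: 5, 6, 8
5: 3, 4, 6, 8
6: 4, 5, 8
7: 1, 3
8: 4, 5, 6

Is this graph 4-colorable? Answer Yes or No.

The chromatic number is 4. 4, 5, 6, 8 are pairwise adjacent (a clique of size 4), so at least 4 colors are needed.
One proper 4-coloring: 1=a, 2=c, 3=b, 4=c, 5=a, 6=d, 7=c, 8=b.
That is already a proper 4-coloring.

Yes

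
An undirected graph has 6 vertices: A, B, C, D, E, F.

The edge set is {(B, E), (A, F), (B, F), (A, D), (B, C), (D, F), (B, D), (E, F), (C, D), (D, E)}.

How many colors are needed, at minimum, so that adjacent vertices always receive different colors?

4

B, D, E, F are mutually adjacent (a clique of size 4), so at least 4 colors are needed.
4 colors suffice: color 1 → {D}; color 2 → {C, F}; color 3 → {A, B}; color 4 → {E}. Each edge has distinct colors on its endpoints.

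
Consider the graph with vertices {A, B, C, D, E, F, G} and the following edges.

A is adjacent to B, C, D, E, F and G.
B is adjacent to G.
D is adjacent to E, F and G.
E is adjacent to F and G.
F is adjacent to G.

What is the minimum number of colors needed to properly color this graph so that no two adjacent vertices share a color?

5

A, D, E, F, G form a clique, so at least 5 colors are needed.
One proper 5-coloring: A=red, B=green, C=blue, D=yellow, E=green, F=purple, G=blue. No two adjacent vertices share a color.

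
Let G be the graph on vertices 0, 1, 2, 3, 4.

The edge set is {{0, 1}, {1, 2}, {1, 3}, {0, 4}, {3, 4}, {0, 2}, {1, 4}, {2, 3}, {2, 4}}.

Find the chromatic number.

4

1, 2, 3, 4 form a clique, so at least 4 colors are needed.
4 colors suffice: color a → {1}; color b → {4}; color c → {2}; color d → {0, 3}. No two adjacent vertices share a color.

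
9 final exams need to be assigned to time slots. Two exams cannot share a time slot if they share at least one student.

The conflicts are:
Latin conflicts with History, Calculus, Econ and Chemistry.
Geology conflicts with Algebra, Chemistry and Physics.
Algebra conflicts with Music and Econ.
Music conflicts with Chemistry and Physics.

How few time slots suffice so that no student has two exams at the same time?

3

The cycle Latin-Chemistry-Geology-Algebra-Econ-Latin has odd length 5, so it cannot be 2-colored; at least 3 time slots are needed.
3 time slots suffice: time slot 1 → {Latin, Geology, Music}; time slot 2 → {History, Algebra, Calculus, Chemistry, Physics}; time slot 3 → {Econ}. No two conflicting exams share a time slot.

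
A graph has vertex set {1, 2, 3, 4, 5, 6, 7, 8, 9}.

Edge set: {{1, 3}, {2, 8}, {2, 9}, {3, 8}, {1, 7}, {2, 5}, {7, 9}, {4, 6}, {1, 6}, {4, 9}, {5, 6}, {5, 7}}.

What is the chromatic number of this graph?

3

The cycle 6-1-7-9-4-6 has odd length 5, so it cannot be 2-colored; at least 3 colors are needed.
3 colors suffice: color red → {2, 3, 6, 7}; color blue → {1, 5, 8, 9}; color green → {4}. No two adjacent vertices share a color.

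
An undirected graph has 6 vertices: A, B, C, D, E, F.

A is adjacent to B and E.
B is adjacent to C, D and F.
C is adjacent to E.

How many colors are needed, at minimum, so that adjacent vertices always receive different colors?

2

B and F are adjacent, so at least 2 colors are needed.
A valid assignment using 2 colors: A=2, B=1, C=2, D=2, E=1, F=2. Every edge joins two different colors.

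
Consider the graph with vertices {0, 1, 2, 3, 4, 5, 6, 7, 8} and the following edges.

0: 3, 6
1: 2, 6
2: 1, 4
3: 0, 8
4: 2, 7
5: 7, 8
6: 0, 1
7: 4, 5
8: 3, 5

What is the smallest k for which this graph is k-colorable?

The cycle 7-4-2-1-6-0-3-8-5-7 has odd length 9, so it cannot be 2-colored; at least 3 colors are needed.
One proper 3-coloring: 0=b, 1=c, 2=b, 3=a, 4=a, 5=a, 6=a, 7=b, 8=b. Every edge joins two different colors.

3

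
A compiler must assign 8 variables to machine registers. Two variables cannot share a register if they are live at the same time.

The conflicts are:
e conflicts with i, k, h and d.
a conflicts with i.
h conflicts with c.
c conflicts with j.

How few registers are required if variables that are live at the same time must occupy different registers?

a and i conflict, so at least 2 registers are needed.
2 registers suffice: register 1 → {e, a, c}; register 2 → {i, k, h, d, j}. Each listed conflict is separated.

2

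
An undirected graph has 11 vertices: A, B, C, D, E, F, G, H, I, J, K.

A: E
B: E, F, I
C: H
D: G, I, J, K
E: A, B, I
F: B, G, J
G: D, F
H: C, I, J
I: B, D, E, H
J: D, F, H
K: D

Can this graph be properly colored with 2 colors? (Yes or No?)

No

B, E, I form a triangle, so at least 3 colors are needed.
So 2 colors are not enough.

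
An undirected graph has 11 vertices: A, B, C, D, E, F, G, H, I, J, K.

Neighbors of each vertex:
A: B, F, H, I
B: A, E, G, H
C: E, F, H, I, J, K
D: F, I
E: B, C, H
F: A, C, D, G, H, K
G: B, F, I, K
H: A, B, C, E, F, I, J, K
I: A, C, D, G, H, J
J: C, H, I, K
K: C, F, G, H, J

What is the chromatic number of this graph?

4

C, H, I, J form a clique, so at least 4 colors are needed.
4 colors suffice: color 1 → {D, G, H}; color 2 → {A, C}; color 3 → {B, F, J}; color 4 → {E, I, K}. Each edge has distinct colors on its endpoints.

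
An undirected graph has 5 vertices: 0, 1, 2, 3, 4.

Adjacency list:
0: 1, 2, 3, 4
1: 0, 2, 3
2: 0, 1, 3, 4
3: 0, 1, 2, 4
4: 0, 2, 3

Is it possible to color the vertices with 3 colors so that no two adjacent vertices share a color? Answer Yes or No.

0, 2, 3, 4 are pairwise adjacent (a clique of size 4), so at least 4 colors are needed.
So 3 colors are not enough.

No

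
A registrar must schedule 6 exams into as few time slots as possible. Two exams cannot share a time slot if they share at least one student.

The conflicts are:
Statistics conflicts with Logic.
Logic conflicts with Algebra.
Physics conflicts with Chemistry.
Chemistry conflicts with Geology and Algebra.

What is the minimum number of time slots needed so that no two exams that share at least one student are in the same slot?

Chemistry and Geology conflict, so at least 2 time slots are needed.
2 time slots suffice: time slot 1 → {Logic, Chemistry}; time slot 2 → {Statistics, Physics, Geology, Algebra}. No two conflicting exams share a time slot.

2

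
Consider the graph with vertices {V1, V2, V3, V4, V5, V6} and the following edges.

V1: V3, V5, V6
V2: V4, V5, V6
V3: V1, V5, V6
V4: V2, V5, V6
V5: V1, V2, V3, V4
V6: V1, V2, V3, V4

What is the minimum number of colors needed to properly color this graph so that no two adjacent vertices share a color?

3

V2, V4, V5 are pairwise adjacent, so at least 3 colors are needed.
3 colors suffice: color 1 → {V5, V6}; color 2 → {V1, V2}; color 3 → {V3, V4}. No two adjacent vertices share a color.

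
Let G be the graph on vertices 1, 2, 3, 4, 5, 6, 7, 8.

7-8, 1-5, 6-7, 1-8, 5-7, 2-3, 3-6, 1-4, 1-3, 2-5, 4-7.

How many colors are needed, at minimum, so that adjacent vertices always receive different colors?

3

The cycle 6-7-4-1-3-6 has odd length 5, so it cannot be 2-colored; at least 3 colors are needed.
3 colors suffice: 1=a, 2=a, 3=b, 4=b, 5=b, 6=c, 7=a, 8=b. Every edge joins two different colors.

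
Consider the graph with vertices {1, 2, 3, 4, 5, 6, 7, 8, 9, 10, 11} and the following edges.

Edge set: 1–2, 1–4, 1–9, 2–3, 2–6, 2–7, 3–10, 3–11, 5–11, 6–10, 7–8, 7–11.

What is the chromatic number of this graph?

1 and 4 are adjacent, so at least 2 colors are needed.
One proper 2-coloring: 1=blue, 2=red, 3=blue, 4=red, 5=blue, 6=blue, 7=blue, 8=red, 9=red, 10=red, 11=red. Each edge has distinct colors on its endpoints.

2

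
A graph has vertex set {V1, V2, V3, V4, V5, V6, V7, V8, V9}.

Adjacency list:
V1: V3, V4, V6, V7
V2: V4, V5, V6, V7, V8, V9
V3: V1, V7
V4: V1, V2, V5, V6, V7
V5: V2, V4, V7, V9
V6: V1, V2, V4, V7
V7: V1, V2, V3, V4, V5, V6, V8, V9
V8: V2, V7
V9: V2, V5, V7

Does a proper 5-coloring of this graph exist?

The chromatic number is 4. V2, V5, V7, V9 form a clique, so at least 4 colors are needed.
4 colors suffice: color 1 → {V7}; color 2 → {V1, V2}; color 3 → {V3, V4, V8, V9}; color 4 → {V5, V6}.
Since 5 ≥ 4, a proper 5-coloring certainly exists.

Yes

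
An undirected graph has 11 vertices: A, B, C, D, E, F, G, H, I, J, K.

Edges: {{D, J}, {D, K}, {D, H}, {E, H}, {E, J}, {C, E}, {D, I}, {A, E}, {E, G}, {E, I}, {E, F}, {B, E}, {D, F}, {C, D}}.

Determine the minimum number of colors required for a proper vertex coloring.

2

D and F are adjacent, so at least 2 colors are needed.
A valid assignment using 2 colors: A=2, B=2, C=2, D=1, E=1, F=2, G=2, H=2, I=2, J=2, K=2. No two adjacent vertices share a color.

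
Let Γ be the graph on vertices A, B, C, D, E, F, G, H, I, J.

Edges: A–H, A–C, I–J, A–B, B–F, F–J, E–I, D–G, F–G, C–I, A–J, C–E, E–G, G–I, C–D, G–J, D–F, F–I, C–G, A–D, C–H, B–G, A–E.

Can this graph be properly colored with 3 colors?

F, G, I, J form a clique, so at least 4 colors are needed.
So 3 colors are not enough.

No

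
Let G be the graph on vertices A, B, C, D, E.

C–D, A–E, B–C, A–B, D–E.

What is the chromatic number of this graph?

The cycle B-A-E-D-C-B has odd length 5, so it cannot be 2-colored; at least 3 colors are needed.
A valid assignment using 3 colors: A=2, B=1, C=3, D=2, E=1. Each edge has distinct colors on its endpoints.

3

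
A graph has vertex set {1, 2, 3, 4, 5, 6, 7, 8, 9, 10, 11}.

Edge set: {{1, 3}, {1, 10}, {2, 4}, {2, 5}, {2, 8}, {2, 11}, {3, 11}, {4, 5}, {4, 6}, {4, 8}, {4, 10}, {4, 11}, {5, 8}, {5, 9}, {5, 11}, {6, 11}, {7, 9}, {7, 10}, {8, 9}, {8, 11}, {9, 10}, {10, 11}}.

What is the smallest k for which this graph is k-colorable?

2, 4, 5, 8, 11 form a clique, so at least 5 colors are needed.
5 colors suffice: 1=a, 2=e, 3=b, 4=b, 5=c, 6=c, 7=b, 8=d, 9=a, 10=c, 11=a. Each edge has distinct colors on its endpoints.

5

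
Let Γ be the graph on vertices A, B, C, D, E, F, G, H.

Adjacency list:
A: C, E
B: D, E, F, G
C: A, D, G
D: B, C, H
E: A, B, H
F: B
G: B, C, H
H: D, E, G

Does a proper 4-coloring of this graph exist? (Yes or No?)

The chromatic number is 3. The cycle D-H-E-A-C-D has odd length 5, so it cannot be 2-colored; at least 3 colors are needed.
3 colors suffice: color 1 → {B, C, H}; color 2 → {D, E, F, G}; color 3 → {A}.
Since 4 ≥ 3, a proper 4-coloring certainly exists.

Yes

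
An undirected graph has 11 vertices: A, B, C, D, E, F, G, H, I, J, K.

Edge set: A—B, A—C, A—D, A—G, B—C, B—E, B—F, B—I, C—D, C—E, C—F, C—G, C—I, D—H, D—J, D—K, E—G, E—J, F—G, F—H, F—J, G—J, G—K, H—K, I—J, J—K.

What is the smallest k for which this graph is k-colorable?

3

E, G, J are mutually adjacent, so at least 3 colors are needed.
One proper 3-coloring: A=3, B=2, C=1, D=2, E=3, F=3, G=2, H=1, I=3, J=1, K=3. Each edge has distinct colors on its endpoints.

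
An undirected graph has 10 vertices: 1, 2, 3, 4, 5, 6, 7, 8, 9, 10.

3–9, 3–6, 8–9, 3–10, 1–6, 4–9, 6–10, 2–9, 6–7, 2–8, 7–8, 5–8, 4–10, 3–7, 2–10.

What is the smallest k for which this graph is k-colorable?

2, 8, 9 are pairwise adjacent, so at least 3 colors are needed.
3 colors suffice: 1=a, 2=c, 3=a, 4=a, 5=b, 6=c, 7=b, 8=a, 9=b, 10=b. Each edge has distinct colors on its endpoints.

3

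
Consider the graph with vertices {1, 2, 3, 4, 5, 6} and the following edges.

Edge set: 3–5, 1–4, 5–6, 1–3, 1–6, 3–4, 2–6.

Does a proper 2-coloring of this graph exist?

1, 3, 4 are mutually adjacent, so at least 3 colors are needed.
So 2 colors are not enough.

No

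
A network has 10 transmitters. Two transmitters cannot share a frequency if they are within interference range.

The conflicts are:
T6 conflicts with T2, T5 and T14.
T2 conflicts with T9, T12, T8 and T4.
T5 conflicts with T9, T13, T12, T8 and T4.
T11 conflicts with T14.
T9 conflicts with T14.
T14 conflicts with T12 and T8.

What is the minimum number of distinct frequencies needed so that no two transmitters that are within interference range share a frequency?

2

T5 and T8 conflict, so at least 2 frequencies are needed.
A valid assignment using 2 frequencies: T6=2, T2=1, T5=1, T11=2, T9=2, T14=1, T13=2, T12=2, T8=2, T4=2. Every pair that conflicts lands in different frequencies.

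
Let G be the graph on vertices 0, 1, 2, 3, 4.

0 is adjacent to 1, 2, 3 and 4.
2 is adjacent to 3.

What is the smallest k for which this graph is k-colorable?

0, 2, 3 are mutually adjacent, so at least 3 colors are needed.
3 colors suffice: 0=red, 1=blue, 2=green, 3=blue, 4=blue. Every edge joins two different colors.

3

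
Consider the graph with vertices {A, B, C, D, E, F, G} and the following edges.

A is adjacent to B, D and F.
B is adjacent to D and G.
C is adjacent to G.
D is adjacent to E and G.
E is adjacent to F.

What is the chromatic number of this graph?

3

B, D, G are mutually adjacent, so at least 3 colors are needed.
3 colors suffice: color 1 → {C, D, F}; color 2 → {B, E}; color 3 → {A, G}. Each edge has distinct colors on its endpoints.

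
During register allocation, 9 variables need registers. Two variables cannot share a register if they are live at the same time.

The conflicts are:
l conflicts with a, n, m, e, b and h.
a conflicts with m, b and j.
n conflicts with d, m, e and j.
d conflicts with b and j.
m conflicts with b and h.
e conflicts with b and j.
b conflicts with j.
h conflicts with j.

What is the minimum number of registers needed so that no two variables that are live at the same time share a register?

4

l, a, m, b are mutually in conflict, so at least 4 registers are needed.
Using 4 registers: l=1, a=4, n=2, d=3, m=3, e=3, b=2, h=2, j=1. Each listed conflict is separated.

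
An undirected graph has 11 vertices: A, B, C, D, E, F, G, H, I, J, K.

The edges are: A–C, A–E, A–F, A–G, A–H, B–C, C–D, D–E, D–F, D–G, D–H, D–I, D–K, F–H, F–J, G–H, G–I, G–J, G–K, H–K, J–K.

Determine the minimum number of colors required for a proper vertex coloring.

4

D, G, H, K are mutually adjacent (a clique of size 4), so at least 4 colors are needed.
4 colors suffice: color red → {A, B, D, J}; color blue → {C, E, F, G}; color green → {H, I}; color yellow → {K}. Every edge joins two different colors.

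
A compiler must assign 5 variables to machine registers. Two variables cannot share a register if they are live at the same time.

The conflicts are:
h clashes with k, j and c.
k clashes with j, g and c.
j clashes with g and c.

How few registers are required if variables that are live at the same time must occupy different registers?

h, k, j, c all conflict with each other, so at least 4 registers are needed.
4 registers suffice: register 1 → {k}; register 2 → {j}; register 3 → {g, c}; register 4 → {h}. No two conflicting variables share a register.

4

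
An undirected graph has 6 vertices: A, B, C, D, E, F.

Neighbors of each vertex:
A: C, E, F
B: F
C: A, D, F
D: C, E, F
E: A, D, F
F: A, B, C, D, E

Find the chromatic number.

C, D, F are mutually adjacent, so at least 3 colors are needed.
3 colors suffice: color 1 → {F}; color 2 → {A, B, D}; color 3 → {C, E}. No two adjacent vertices share a color.

3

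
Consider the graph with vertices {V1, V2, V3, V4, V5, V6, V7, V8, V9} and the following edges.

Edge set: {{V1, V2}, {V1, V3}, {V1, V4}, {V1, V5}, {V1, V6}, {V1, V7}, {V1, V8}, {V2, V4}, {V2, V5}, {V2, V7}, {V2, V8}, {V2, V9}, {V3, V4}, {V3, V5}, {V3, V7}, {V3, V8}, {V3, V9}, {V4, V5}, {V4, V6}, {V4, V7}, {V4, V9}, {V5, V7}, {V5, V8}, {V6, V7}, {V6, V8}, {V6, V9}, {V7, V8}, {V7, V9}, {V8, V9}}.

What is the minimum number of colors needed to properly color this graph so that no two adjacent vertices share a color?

5

V1, V2, V4, V5, V7 are pairwise adjacent (a clique of size 5), so at least 5 colors are needed.
One proper 5-coloring: V1=3, V2=4, V3=4, V4=2, V5=5, V6=4, V7=1, V8=2, V9=3. No two adjacent vertices share a color.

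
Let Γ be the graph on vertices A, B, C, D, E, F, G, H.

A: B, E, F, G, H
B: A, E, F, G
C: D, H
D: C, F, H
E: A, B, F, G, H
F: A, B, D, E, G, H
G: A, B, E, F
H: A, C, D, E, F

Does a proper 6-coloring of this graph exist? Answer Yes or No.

The chromatic number is 5. A, B, E, F, G are mutually adjacent (a clique of size 5), so at least 5 colors are needed.
A valid assignment using 5 colors: A=2, B=5, C=1, D=2, E=3, F=1, G=4, H=4.
Since 6 ≥ 5, a proper 6-coloring certainly exists.

Yes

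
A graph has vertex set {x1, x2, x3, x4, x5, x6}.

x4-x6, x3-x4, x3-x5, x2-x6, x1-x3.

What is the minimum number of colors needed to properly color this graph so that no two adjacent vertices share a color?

2

x3 and x5 are adjacent, so at least 2 colors are needed.
One proper 2-coloring: x1=2, x2=2, x3=1, x4=2, x5=2, x6=1. Every edge joins two different colors.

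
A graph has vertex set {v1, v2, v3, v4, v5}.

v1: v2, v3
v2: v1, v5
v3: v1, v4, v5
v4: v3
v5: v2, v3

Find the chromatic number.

v1 and v2 are adjacent, so at least 2 colors are needed.
One proper 2-coloring: v1=B, v2=R, v3=R, v4=B, v5=B. Each edge has distinct colors on its endpoints.

2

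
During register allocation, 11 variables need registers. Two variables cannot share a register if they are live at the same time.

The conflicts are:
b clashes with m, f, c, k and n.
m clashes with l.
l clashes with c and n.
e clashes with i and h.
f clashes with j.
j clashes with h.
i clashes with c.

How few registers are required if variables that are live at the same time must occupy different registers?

3

The cycle h-j-f-b-c-i-e-h has odd length 7, so it cannot be 2-colored; at least 3 registers are needed.
3 registers suffice: register 1 → {b, l, i, h}; register 2 → {m, e, f, c, k, n}; register 3 → {j}. No two conflicting variables share a register.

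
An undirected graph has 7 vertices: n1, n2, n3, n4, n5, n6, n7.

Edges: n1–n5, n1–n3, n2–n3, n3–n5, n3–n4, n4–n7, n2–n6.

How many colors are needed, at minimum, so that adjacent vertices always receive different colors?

3

n1, n3, n5 form a triangle, so at least 3 colors are needed.
3 colors suffice: color 1 → {n3, n6, n7}; color 2 → {n1, n2, n4}; color 3 → {n5}. No two adjacent vertices share a color.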